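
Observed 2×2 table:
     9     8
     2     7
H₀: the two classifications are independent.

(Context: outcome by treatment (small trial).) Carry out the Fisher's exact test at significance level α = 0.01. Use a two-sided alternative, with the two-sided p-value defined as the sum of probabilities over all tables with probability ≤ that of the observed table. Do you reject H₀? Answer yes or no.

reject H₀: no

Margins: r₁=17, r₂=9, c₁=11, c₂=15, n=26
p_obs = C(17,9)·C(9,2)/C(26,11); sum pmf over tables with pmf ≤ p_obs
p-value (two-sided) = 0.21670
At α=0.01: p ≥ α → fail to reject H₀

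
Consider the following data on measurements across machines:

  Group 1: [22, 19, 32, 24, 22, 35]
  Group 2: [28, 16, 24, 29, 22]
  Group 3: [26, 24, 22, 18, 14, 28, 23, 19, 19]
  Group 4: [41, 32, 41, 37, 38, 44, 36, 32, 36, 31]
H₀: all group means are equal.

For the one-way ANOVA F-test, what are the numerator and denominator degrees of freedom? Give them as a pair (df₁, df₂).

degrees of freedom = [3, 26]

k = 4 groups, N = 30 total
df = (k−1, N−k) = (4−1, 30−4) = (3, 26)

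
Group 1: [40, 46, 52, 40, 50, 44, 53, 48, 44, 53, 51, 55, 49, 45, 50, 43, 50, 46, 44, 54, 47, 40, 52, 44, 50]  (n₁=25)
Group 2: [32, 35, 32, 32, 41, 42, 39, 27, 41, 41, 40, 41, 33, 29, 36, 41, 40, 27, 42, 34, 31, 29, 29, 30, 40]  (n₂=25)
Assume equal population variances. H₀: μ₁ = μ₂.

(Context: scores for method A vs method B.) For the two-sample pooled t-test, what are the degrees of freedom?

df = n₁ + n₂ − 2 = 25 + 25 − 2 = 48

degrees of freedom = 48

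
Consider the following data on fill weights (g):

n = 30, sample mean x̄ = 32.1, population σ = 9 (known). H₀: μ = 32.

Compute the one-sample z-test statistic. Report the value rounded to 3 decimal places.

test statistic = 0.061

SE = σ/√n = 9/√30 = 1.6432
z = (x̄−μ₀)/SE = (32.1−32)/1.6432 = 0.0609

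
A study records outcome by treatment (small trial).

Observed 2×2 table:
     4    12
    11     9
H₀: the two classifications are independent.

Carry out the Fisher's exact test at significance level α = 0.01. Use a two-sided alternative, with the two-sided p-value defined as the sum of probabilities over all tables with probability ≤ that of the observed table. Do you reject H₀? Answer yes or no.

Margins: r₁=16, r₂=20, c₁=15, c₂=21, n=36
p_obs = C(16,4)·C(20,11)/C(36,15); sum pmf over tables with pmf ≤ p_obs
p-value (two-sided) = 0.09585
At α=0.01: p ≥ α → fail to reject H₀

reject H₀: no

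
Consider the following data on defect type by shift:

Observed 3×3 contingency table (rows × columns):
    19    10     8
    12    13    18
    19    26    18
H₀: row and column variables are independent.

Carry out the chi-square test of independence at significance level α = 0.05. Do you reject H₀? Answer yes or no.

reject H₀: no

Row totals [37, 43, 63], col totals [50, 49, 44], n=143
χ² = (19−12.94)²/12.94 + (10−12.68)²/12.68 + (8−11.38)²/11.38 + (12−15.03)²/15.03 + (13−14.73)²/14.73 + (18−13.23)²/13.23 + (19−22.03)²/22.03 + (26−21.59)²/21.59 + (18−19.38)²/19.38 = 8.3664
df = 4
p-value (upper-tail) = 0.07904
At α=0.05: p ≥ α → fail to reject H₀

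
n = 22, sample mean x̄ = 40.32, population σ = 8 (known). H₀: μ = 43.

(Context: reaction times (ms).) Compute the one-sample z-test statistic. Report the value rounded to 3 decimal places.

test statistic = -1.571

SE = σ/√n = 8/√22 = 1.7056
z = (x̄−μ₀)/SE = (40.32−43)/1.7056 = -1.5713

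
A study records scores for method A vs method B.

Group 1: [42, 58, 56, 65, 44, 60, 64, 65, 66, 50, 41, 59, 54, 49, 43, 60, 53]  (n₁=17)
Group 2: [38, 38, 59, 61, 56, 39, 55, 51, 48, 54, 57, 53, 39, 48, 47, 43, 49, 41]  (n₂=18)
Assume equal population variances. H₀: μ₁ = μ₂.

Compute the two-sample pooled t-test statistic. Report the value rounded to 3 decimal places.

x̄₁=54.647, s₁=8.558, n₁=17
x̄₂=48.667, s₂=7.608, n₂=18
s_p² = [16·8.558² + 17·7.608²]/33 = 65.3298
SE = √(s_p²·(1/17+1/18)) = 2.7336
t = (54.647−48.667)/2.7336 = 2.1878
df = 33

test statistic = 2.188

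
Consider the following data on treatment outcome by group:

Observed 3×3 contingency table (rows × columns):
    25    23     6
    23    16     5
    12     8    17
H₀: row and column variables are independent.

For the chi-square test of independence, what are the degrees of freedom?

df = (r−1)(c−1) = (3−1)·(3−1) = 4

degrees of freedom = 4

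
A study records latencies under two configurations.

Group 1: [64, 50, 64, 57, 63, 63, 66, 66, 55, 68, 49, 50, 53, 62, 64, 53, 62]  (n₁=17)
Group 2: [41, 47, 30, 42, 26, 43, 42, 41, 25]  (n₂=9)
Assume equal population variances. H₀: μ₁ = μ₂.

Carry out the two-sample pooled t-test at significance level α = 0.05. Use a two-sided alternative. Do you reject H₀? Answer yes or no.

x̄₁=59.353, s₁=6.403, n₁=17
x̄₂=37.444, s₂=8.141, n₂=9
s_p² = [16·6.403² + 8·8.141²]/24 = 49.4210
SE = √(s_p²·(1/17+1/9)) = 2.8980
t = (59.353−37.444)/2.8980 = 7.5599
df = 24
p-value (two-sided) = 0.00000
At α=0.05: p < α → reject H₀

reject H₀: yes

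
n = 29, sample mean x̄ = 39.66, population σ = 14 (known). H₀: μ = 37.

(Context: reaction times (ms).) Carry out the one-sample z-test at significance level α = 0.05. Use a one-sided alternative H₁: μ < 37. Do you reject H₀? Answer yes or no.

SE = σ/√n = 14/√29 = 2.5997
z = (x̄−μ₀)/SE = (39.66−37)/2.5997 = 1.0232
p-value (one-sided, H₁ less) = 0.84689
At α=0.05: p ≥ α → fail to reject H₀

reject H₀: no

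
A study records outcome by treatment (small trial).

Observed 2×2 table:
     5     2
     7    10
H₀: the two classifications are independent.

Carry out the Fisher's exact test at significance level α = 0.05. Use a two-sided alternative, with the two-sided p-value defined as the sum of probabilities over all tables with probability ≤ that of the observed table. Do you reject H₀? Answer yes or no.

reject H₀: no

Margins: r₁=7, r₂=17, c₁=12, c₂=12, n=24
p_obs = C(7,5)·C(17,7)/C(24,12); sum pmf over tables with pmf ≤ p_obs
p-value (two-sided) = 0.37071
At α=0.05: p ≥ α → fail to reject H₀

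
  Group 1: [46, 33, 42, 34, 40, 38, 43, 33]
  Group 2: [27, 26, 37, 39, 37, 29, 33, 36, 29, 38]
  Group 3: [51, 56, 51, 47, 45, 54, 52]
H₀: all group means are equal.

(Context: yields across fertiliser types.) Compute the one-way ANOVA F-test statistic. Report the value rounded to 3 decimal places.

Group means [38.62, 33.10, 50.86], grand mean 39.840
SSB = Σnᵢ(x̄ᵢ−x̄)² = 1315.728; SSW = ΣΣ(x−x̄ᵢ)² = 477.632
MSB = 1315.728/2 = 657.8639; MSW = 477.632/22 = 21.7106
F = MSB/MSW = 30.3016
df = (2, 22)

test statistic = 30.302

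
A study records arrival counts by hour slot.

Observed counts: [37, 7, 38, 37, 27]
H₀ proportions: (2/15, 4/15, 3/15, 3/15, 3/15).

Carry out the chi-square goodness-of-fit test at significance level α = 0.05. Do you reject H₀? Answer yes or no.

reject H₀: yes

n = 146; E_i = n·p_i = [19.47, 38.93, 29.20, 29.20, 29.20]
χ² = (37−19.47)²/19.47 + (7−38.93)²/38.93 + (38−29.20)²/29.20 + (37−29.20)²/29.20 + (27−29.20)²/29.20 = 46.8853
df = 4
p-value (upper-tail) = 0.00000
At α=0.05: p < α → reject H₀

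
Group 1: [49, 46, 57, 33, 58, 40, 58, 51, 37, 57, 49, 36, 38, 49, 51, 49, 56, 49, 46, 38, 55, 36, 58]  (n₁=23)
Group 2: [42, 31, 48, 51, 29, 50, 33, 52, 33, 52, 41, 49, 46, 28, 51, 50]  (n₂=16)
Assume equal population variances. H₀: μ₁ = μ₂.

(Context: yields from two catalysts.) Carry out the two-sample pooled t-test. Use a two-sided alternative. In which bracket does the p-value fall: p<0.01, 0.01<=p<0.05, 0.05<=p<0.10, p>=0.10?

x̄₁=47.652, s₁=8.261, n₁=23
x̄₂=42.875, s₂=9.047, n₂=16
s_p² = [22·8.261² + 15·9.047²]/37 = 73.7559
SE = √(s_p²·(1/23+1/16)) = 2.7958
t = (47.652−42.875)/2.7958 = 1.7087
df = 37
p-value (two-sided) = 0.09588
→ bracket: 0.05<=p<0.10

p-value bracket: 0.05<=p<0.10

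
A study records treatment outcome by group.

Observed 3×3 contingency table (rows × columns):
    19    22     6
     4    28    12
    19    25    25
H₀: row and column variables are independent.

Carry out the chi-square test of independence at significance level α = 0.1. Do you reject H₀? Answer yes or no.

Row totals [47, 44, 69], col totals [42, 75, 43], n=160
χ² = (19−12.34)²/12.34 + (22−22.03)²/22.03 + (6−12.63)²/12.63 + (4−11.55)²/11.55 + (28−20.62)²/20.62 + (12−11.82)²/11.82 + (19−18.11)²/18.11 + (25−32.34)²/32.34 + (25−18.54)²/18.54 = 18.6130
df = 4
p-value (upper-tail) = 0.00094
At α=0.1: p < α → reject H₀

reject H₀: yes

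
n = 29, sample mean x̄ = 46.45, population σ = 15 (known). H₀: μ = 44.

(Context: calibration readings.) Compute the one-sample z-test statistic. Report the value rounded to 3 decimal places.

SE = σ/√n = 15/√29 = 2.7854
z = (x̄−μ₀)/SE = (46.45−44)/2.7854 = 0.8796

test statistic = 0.880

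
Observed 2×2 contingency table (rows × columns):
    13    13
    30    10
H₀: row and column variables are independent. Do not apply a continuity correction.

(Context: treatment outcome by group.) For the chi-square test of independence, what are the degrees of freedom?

df = (r−1)(c−1) = (2−1)·(2−1) = 1

degrees of freedom = 1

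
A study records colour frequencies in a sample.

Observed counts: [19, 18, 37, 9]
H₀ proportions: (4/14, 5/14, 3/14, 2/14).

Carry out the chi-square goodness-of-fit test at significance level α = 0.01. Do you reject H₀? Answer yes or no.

n = 83; E_i = n·p_i = [23.71, 29.64, 17.79, 11.86]
χ² = (19−23.71)²/23.71 + (18−29.64)²/29.64 + (37−17.79)²/17.79 + (9−11.86)²/11.86 = 26.9562
df = 3
p-value (upper-tail) = 0.00001
At α=0.01: p < α → reject H₀

reject H₀: yes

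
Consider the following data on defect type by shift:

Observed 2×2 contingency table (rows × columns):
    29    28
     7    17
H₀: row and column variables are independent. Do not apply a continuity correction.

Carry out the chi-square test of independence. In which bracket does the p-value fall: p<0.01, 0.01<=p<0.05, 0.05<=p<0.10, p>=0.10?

p-value bracket: 0.05<=p<0.10

Row totals [57, 24], col totals [36, 45], n=81
χ² = (29−25.33)²/25.33 + (28−31.67)²/31.67 + (7−10.67)²/10.67 + (17−13.33)²/13.33 = 3.2240
df = 1
p-value (upper-tail) = 0.07257
→ bracket: 0.05<=p<0.10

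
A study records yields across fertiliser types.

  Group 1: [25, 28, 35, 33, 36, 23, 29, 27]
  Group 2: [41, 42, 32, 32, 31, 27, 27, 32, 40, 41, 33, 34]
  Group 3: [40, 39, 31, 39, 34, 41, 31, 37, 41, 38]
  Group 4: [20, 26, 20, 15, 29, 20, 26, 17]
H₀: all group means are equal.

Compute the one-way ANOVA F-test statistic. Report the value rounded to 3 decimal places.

Group means [29.50, 34.33, 37.10, 21.62], grand mean 31.368
SSB = Σnᵢ(x̄ᵢ−x̄)² = 1221.400; SSW = ΣΣ(x−x̄ᵢ)² = 769.442
MSB = 1221.400/3 = 407.1335; MSW = 769.442/34 = 22.6306
F = MSB/MSW = 17.9904
df = (3, 34)

test statistic = 17.990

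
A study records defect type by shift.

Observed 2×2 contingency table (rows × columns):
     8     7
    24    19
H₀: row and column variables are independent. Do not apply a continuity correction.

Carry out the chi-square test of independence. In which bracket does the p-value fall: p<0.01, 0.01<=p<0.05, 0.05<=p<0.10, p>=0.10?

p-value bracket: p>=0.10

Row totals [15, 43], col totals [32, 26], n=58
χ² = (8−8.28)²/8.28 + (7−6.72)²/6.72 + (24−23.72)²/23.72 + (19−19.28)²/19.28 = 0.0277
df = 1
p-value (upper-tail) = 0.86789
→ bracket: p>=0.10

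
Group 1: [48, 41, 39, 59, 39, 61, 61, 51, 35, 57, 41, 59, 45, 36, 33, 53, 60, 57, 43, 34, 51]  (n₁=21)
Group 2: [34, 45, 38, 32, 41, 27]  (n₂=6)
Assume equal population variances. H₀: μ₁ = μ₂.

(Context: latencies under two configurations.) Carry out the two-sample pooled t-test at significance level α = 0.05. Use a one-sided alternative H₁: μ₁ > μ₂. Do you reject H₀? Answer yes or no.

reject H₀: yes

x̄₁=47.762, s₁=9.889, n₁=21
x̄₂=36.167, s₂=6.494, n₂=6
s_p² = [20·9.889² + 5·6.494²]/25 = 86.6657
SE = √(s_p²·(1/21+1/6)) = 4.3094
t = (47.762−36.167)/4.3094 = 2.6907
df = 25
p-value (one-sided, H₁ greater) = 0.00626
At α=0.05: p < α → reject H₀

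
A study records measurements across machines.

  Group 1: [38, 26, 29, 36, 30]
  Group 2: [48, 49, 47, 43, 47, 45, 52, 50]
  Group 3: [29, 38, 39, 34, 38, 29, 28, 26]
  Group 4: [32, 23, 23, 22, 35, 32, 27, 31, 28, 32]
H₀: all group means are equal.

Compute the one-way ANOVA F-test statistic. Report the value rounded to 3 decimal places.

Group means [31.80, 47.62, 32.62, 28.50], grand mean 35.032
SSB = Σnᵢ(x̄ᵢ−x̄)² = 1793.918; SSW = ΣΣ(x−x̄ᵢ)² = 539.050
MSB = 1793.918/3 = 597.9726; MSW = 539.050/27 = 19.9648
F = MSB/MSW = 29.9513
df = (3, 27)

test statistic = 29.951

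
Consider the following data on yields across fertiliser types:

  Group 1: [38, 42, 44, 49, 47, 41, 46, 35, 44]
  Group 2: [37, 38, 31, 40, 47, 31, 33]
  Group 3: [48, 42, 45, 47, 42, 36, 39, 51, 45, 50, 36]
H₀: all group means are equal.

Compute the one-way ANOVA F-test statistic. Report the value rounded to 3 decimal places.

test statistic = 4.440

Group means [42.89, 36.71, 43.73], grand mean 41.630
SSB = Σnᵢ(x̄ᵢ−x̄)² = 231.797; SSW = ΣΣ(x−x̄ᵢ)² = 626.499
MSB = 231.797/2 = 115.8985; MSW = 626.499/24 = 26.1041
F = MSB/MSW = 4.4399
df = (2, 24)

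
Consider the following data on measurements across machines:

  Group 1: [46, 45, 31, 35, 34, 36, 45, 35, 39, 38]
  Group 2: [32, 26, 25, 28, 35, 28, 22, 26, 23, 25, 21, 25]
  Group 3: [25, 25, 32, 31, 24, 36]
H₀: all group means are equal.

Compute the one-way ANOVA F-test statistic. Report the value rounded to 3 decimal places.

Group means [38.40, 26.33, 28.83], grand mean 31.179
SSB = Σnᵢ(x̄ᵢ−x̄)² = 836.207; SSW = ΣΣ(x−x̄ᵢ)² = 543.900
MSB = 836.207/2 = 418.1036; MSW = 543.900/25 = 21.7560
F = MSB/MSW = 19.2179
df = (2, 25)

test statistic = 19.218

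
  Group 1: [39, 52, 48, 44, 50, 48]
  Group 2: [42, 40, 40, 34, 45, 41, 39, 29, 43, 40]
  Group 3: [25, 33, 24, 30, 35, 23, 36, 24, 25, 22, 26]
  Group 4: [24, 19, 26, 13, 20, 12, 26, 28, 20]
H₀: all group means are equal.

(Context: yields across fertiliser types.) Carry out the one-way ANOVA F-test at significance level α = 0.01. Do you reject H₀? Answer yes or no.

reject H₀: yes

Group means [46.83, 39.30, 27.55, 20.89], grand mean 32.361
SSB = Σnᵢ(x̄ᵢ−x̄)² = 3177.756; SSW = ΣΣ(x−x̄ᵢ)² = 814.549
MSB = 3177.756/3 = 1059.2520; MSW = 814.549/32 = 25.4547
F = MSB/MSW = 41.6133
df = (3, 32)
p-value (upper-tail) = 0.00000
At α=0.01: p < α → reject H₀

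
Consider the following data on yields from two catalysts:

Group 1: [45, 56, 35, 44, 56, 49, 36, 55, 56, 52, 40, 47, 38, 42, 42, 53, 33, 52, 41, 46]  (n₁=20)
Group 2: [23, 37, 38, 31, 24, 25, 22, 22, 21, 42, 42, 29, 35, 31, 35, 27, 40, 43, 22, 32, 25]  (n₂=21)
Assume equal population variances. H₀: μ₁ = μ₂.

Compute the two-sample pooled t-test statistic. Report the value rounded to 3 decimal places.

test statistic = 6.457

x̄₁=45.900, s₁=7.483, n₁=20
x̄₂=30.762, s₂=7.523, n₂=21
s_p² = [19·7.483² + 20·7.523²]/39 = 56.2977
SE = √(s_p²·(1/20+1/21)) = 2.3443
t = (45.900−30.762)/2.3443 = 6.4574
df = 39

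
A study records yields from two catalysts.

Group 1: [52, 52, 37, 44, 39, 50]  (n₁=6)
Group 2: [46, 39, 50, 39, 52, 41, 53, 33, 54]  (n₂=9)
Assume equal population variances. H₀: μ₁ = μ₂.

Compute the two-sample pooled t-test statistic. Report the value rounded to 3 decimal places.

test statistic = 0.117

x̄₁=45.667, s₁=6.653, n₁=6
x̄₂=45.222, s₂=7.513, n₂=9
s_p² = [5·6.653² + 8·7.513²]/13 = 51.7607
SE = √(s_p²·(1/6+1/9)) = 3.7918
t = (45.667−45.222)/3.7918 = 0.1172
df = 13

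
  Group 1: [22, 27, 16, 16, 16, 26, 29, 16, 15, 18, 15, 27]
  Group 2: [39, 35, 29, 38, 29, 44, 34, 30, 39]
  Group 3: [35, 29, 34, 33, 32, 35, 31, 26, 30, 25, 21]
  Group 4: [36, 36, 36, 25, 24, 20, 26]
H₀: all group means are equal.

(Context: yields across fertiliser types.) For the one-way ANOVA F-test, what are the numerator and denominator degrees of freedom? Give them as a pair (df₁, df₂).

k = 4 groups, N = 39 total
df = (k−1, N−k) = (4−1, 39−4) = (3, 35)

degrees of freedom = [3, 35]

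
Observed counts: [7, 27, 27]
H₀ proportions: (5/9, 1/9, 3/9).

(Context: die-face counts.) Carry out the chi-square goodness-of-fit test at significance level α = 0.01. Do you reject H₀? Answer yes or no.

n = 61; E_i = n·p_i = [33.89, 6.78, 20.33]
χ² = (7−33.89)²/33.89 + (27−6.78)²/6.78 + (27−20.33)²/20.33 = 83.8557
df = 2
p-value (upper-tail) = 0.00000
At α=0.01: p < α → reject H₀

reject H₀: yes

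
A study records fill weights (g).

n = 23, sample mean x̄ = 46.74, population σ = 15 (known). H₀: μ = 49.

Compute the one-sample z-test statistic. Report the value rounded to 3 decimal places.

SE = σ/√n = 15/√23 = 3.1277
z = (x̄−μ₀)/SE = (46.74−49)/3.1277 = -0.7226

test statistic = -0.723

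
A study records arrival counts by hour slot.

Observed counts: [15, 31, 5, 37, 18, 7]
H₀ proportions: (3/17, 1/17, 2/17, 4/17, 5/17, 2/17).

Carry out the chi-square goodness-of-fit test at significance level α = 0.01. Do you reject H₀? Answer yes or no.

reject H₀: yes

n = 113; E_i = n·p_i = [19.94, 6.65, 13.29, 26.59, 33.24, 13.29]
χ² = (15−19.94)²/19.94 + (31−6.65)²/6.65 + (5−13.29)²/13.29 + (37−26.59)²/26.59 + (18−33.24)²/33.24 + (7−13.29)²/13.29 = 109.6624
df = 5
p-value (upper-tail) = 0.00000
At α=0.01: p < α → reject H₀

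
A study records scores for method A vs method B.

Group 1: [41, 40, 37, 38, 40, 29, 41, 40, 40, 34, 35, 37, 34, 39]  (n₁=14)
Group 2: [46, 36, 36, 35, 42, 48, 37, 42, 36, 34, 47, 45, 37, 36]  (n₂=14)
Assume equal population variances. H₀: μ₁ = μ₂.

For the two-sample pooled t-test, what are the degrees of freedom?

df = n₁ + n₂ − 2 = 14 + 14 − 2 = 26

degrees of freedom = 26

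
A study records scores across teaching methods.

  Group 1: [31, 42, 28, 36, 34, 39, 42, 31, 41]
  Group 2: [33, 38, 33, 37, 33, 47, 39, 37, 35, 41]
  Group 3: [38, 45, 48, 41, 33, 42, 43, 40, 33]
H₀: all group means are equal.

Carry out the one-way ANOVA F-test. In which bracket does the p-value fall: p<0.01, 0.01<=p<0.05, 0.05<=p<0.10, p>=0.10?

p-value bracket: p>=0.10

Group means [36.00, 37.30, 40.33], grand mean 37.857
SSB = Σnᵢ(x̄ᵢ−x̄)² = 89.329; SSW = ΣΣ(x−x̄ᵢ)² = 600.100
MSB = 89.329/2 = 44.6643; MSW = 600.100/25 = 24.0040
F = MSB/MSW = 1.8607
df = (2, 25)
p-value (upper-tail) = 0.17647
→ bracket: p>=0.10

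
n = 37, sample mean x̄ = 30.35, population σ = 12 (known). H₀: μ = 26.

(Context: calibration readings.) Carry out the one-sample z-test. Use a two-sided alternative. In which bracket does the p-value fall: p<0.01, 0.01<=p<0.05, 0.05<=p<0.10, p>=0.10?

p-value bracket: 0.01<=p<0.05

SE = σ/√n = 12/√37 = 1.9728
z = (x̄−μ₀)/SE = (30.35−26)/1.9728 = 2.2050
p-value (two-sided) = 0.02745
→ bracket: 0.01<=p<0.05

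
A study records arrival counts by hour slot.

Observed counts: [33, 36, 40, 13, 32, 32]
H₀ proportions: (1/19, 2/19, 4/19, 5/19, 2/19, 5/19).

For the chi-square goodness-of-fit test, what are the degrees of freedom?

df = k − 1 = 6 − 1 = 5

degrees of freedom = 5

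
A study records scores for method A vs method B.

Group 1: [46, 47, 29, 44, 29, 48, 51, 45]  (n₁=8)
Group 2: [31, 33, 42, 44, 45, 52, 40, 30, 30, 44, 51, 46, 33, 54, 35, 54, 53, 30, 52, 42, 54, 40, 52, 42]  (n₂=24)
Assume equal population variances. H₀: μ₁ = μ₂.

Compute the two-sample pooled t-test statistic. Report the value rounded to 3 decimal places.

x̄₁=42.375, s₁=8.518, n₁=8
x̄₂=42.875, s₂=8.649, n₂=24
s_p² = [7·8.518² + 23·8.649²]/30 = 74.2833
SE = √(s_p²·(1/8+1/24)) = 3.5186
t = (42.375−42.875)/3.5186 = -0.1421
df = 30

test statistic = -0.142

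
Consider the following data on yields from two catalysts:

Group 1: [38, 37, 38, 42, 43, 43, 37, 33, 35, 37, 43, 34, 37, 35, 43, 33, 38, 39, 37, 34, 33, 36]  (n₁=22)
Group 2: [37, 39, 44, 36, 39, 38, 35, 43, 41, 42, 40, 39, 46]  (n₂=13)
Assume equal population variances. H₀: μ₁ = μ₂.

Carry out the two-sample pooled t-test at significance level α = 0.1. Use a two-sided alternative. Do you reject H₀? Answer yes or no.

x̄₁=37.500, s₁=3.419, n₁=22
x̄₂=39.923, s₂=3.201, n₂=13
s_p² = [21·3.419² + 12·3.201²]/33 = 11.1643
SE = √(s_p²·(1/22+1/13)) = 1.1689
t = (37.500−39.923)/1.1689 = -2.0730
df = 33
p-value (two-sided) = 0.04606
At α=0.1: p < α → reject H₀

reject H₀: yes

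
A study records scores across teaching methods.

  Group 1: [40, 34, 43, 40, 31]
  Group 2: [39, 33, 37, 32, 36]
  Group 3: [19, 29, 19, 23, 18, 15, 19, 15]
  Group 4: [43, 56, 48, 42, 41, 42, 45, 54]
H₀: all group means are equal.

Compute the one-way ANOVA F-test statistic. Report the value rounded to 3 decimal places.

Group means [37.60, 35.40, 19.62, 46.38], grand mean 34.346
SSB = Σnᵢ(x̄ᵢ−x̄)² = 2949.735; SSW = ΣΣ(x−x̄ᵢ)² = 510.150
MSB = 2949.735/3 = 983.2449; MSW = 510.150/22 = 23.1886
F = MSB/MSW = 42.4020
df = (3, 22)

test statistic = 42.402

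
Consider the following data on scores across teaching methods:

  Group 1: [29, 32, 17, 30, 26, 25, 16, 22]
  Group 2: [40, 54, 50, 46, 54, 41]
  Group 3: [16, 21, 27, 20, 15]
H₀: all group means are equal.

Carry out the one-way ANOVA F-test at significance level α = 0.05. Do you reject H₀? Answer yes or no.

reject H₀: yes

Group means [24.62, 47.50, 19.80], grand mean 30.579
SSB = Σnᵢ(x̄ᵢ−x̄)² = 2582.457; SSW = ΣΣ(x−x̄ᵢ)² = 526.175
MSB = 2582.457/2 = 1291.2283; MSW = 526.175/16 = 32.8859
F = MSB/MSW = 39.2638
df = (2, 16)
p-value (upper-tail) = 0.00000
At α=0.05: p < α → reject H₀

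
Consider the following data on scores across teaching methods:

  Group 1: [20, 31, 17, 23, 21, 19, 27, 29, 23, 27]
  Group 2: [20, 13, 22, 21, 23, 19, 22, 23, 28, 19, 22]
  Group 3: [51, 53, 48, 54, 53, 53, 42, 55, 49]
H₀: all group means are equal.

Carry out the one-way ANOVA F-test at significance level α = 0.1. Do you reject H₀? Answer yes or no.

reject H₀: yes

Group means [23.70, 21.09, 50.89], grand mean 30.900
SSB = Σnᵢ(x̄ᵢ−x̄)² = 5172.802; SSW = ΣΣ(x−x̄ᵢ)² = 455.898
MSB = 5172.802/2 = 2586.4010; MSW = 455.898/27 = 16.8851
F = MSB/MSW = 153.1764
df = (2, 27)
p-value (upper-tail) = 0.00000
At α=0.1: p < α → reject H₀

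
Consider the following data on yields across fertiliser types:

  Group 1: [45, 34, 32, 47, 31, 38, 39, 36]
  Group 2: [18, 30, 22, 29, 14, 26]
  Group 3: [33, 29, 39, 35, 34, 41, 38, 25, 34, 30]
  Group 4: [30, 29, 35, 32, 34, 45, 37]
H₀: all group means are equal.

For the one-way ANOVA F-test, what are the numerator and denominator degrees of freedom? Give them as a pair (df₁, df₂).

degrees of freedom = [3, 27]

k = 4 groups, N = 31 total
df = (k−1, N−k) = (4−1, 31−4) = (3, 27)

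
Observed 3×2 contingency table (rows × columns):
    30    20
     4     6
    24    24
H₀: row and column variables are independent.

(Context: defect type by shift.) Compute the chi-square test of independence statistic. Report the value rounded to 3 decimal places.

Row totals [50, 10, 48], col totals [58, 50], n=108
χ² = (30−26.85)²/26.85 + (20−23.15)²/23.15 + (4−5.37)²/5.37 + (6−4.63)²/4.63 + (24−25.78)²/25.78 + (24−22.22)²/22.22 = 1.8174
df = 2

test statistic = 1.817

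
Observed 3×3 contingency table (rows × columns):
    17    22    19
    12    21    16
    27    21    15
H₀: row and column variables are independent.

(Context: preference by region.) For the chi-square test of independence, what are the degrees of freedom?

df = (r−1)(c−1) = (3−1)·(3−1) = 4

degrees of freedom = 4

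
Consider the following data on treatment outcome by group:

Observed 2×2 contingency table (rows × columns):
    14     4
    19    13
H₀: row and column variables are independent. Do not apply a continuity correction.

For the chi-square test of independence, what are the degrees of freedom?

df = (r−1)(c−1) = (2−1)·(2−1) = 1

degrees of freedom = 1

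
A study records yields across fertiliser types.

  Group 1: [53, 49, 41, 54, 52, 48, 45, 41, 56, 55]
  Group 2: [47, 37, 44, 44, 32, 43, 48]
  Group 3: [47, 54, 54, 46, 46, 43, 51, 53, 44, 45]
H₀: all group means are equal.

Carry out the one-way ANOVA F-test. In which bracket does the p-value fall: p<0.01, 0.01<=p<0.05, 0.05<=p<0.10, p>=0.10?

Group means [49.40, 42.14, 48.30], grand mean 47.111
SSB = Σnᵢ(x̄ᵢ−x̄)² = 239.310; SSW = ΣΣ(x−x̄ᵢ)² = 637.357
MSB = 239.310/2 = 119.6548; MSW = 637.357/24 = 26.5565
F = MSB/MSW = 4.5057
df = (2, 24)
p-value (upper-tail) = 0.02181
→ bracket: 0.01<=p<0.05

p-value bracket: 0.01<=p<0.05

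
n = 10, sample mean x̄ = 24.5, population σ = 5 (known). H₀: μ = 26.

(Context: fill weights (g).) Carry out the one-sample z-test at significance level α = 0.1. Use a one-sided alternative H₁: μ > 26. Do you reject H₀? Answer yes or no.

reject H₀: no

SE = σ/√n = 5/√10 = 1.5811
z = (x̄−μ₀)/SE = (24.5−26)/1.5811 = -0.9487
p-value (one-sided, H₁ greater) = 0.82861
At α=0.1: p ≥ α → fail to reject H₀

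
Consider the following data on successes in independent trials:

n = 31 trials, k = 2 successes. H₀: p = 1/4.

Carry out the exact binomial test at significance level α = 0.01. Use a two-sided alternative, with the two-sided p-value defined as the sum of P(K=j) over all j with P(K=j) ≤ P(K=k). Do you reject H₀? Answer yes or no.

reject H₀: no

Exact binomial: n=31, k=2, p₀=1/4=0.2500
P(X=j) = C(n,j)·p₀^j·(1−p₀)^(n−j); p = Σ P(X=j) over j with P(X=j) ≤ P(X=2)
p-value (two-sided) = 0.01254
At α=0.01: p ≥ α → fail to reject H₀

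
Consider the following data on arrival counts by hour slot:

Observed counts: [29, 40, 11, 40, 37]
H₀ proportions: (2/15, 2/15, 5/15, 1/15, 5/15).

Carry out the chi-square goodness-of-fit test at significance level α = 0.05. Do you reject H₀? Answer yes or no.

n = 157; E_i = n·p_i = [20.93, 20.93, 52.33, 10.47, 52.33]
χ² = (29−20.93)²/20.93 + (40−20.93)²/20.93 + (11−52.33)²/52.33 + (40−10.47)²/10.47 + (37−52.33)²/52.33 = 140.9459
df = 4
p-value (upper-tail) = 0.00000
At α=0.05: p < α → reject H₀

reject H₀: yes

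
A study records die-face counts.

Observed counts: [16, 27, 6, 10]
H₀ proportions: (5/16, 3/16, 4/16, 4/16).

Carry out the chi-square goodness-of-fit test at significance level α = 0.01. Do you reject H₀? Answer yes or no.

n = 59; E_i = n·p_i = [18.44, 11.06, 14.75, 14.75]
χ² = (16−18.44)²/18.44 + (27−11.06)²/11.06 + (6−14.75)²/14.75 + (10−14.75)²/14.75 = 30.0034
df = 3
p-value (upper-tail) = 0.00000
At α=0.01: p < α → reject H₀

reject H₀: yes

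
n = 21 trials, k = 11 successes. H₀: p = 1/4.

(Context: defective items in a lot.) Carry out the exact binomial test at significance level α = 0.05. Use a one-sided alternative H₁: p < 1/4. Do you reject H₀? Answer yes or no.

reject H₀: no

Exact binomial: n=21, k=11, p₀=1/4=0.2500
P(X≤11) from Σ C(n,i)·p₀^i·(1−p₀)^(n−i)
p-value (one-sided, H₁ less) = 0.99831
At α=0.05: p ≥ α → fail to reject H₀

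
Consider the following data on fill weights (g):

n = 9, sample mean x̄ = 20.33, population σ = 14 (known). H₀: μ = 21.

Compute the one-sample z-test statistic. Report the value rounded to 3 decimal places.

test statistic = -0.144

SE = σ/√n = 14/√9 = 4.6667
z = (x̄−μ₀)/SE = (20.33−21)/4.6667 = -0.1436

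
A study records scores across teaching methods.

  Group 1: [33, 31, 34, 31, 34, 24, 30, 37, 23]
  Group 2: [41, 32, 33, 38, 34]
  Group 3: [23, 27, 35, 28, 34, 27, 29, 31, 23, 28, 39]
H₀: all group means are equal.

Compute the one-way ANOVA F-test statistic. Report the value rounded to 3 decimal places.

Group means [30.78, 35.60, 29.45], grand mean 31.160
SSB = Σnᵢ(x̄ᵢ−x̄)² = 131.877; SSW = ΣΣ(x−x̄ᵢ)² = 473.483
MSB = 131.877/2 = 65.9386; MSW = 473.483/22 = 21.5219
F = MSB/MSW = 3.0638
df = (2, 22)

test statistic = 3.064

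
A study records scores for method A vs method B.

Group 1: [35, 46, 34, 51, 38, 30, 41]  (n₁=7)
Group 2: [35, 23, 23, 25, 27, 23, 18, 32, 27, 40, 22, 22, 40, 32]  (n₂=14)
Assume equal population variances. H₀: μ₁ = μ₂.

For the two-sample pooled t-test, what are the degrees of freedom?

df = n₁ + n₂ − 2 = 7 + 14 − 2 = 19

degrees of freedom = 19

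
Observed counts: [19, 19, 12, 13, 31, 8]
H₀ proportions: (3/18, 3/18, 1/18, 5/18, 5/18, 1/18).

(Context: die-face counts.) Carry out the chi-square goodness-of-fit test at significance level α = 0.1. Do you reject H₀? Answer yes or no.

n = 102; E_i = n·p_i = [17.00, 17.00, 5.67, 28.33, 28.33, 5.67]
χ² = (19−17.00)²/17.00 + (19−17.00)²/17.00 + (12−5.67)²/5.67 + (13−28.33)²/28.33 + (31−28.33)²/28.33 + (8−5.67)²/5.67 = 17.0588
df = 5
p-value (upper-tail) = 0.00439
At α=0.1: p < α → reject H₀

reject H₀: yes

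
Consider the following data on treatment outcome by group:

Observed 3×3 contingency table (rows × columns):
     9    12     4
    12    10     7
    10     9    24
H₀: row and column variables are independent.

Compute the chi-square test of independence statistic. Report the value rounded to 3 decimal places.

Row totals [25, 29, 43], col totals [31, 31, 35], n=97
χ² = (9−7.99)²/7.99 + (12−7.99)²/7.99 + (4−9.02)²/9.02 + (12−9.27)²/9.27 + (10−9.27)²/9.27 + (7−10.46)²/10.46 + (10−13.74)²/13.74 + (9−13.74)²/13.74 + (24−15.52)²/15.52 = 14.2401
df = 4

test statistic = 14.240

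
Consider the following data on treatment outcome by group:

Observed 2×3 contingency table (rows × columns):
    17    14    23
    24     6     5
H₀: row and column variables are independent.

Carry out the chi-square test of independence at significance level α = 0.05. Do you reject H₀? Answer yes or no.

Row totals [54, 35], col totals [41, 20, 28], n=89
χ² = (17−24.88)²/24.88 + (14−12.13)²/12.13 + (23−16.99)²/16.99 + (24−16.12)²/16.12 + (6−7.87)²/7.87 + (5−11.01)²/11.01 = 12.4791
df = 2
p-value (upper-tail) = 0.00195
At α=0.05: p < α → reject H₀

reject H₀: yes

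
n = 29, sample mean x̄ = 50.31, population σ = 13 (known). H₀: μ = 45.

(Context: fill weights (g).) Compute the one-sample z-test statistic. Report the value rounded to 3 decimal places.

test statistic = 2.200

SE = σ/√n = 13/√29 = 2.4140
z = (x̄−μ₀)/SE = (50.31−45)/2.4140 = 2.1996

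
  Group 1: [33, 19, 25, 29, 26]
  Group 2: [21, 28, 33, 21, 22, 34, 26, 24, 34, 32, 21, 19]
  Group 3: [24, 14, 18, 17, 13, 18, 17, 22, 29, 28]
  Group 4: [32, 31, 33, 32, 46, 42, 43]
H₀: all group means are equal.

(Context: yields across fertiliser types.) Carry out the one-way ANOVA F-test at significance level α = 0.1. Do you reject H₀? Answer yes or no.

Group means [26.40, 26.25, 20.00, 37.00], grand mean 26.647
SSB = Σnᵢ(x̄ᵢ−x̄)² = 1194.315; SSW = ΣΣ(x−x̄ᵢ)² = 987.450
MSB = 1194.315/3 = 398.1049; MSW = 987.450/30 = 32.9150
F = MSB/MSW = 12.0949
df = (3, 30)
p-value (upper-tail) = 0.00002
At α=0.1: p < α → reject H₀

reject H₀: yes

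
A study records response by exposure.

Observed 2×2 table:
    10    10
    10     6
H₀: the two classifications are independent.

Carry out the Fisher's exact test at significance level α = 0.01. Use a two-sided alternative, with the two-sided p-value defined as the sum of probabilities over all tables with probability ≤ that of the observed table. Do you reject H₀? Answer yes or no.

Margins: r₁=20, r₂=16, c₁=20, c₂=16, n=36
p_obs = C(20,10)·C(16,10)/C(36,20); sum pmf over tables with pmf ≤ p_obs
p-value (two-sided) = 0.51522
At α=0.01: p ≥ α → fail to reject H₀

reject H₀: no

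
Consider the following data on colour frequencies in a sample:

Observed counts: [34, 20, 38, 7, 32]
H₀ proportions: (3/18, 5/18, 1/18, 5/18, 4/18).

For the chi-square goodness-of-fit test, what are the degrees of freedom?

degrees of freedom = 4

df = k − 1 = 5 − 1 = 4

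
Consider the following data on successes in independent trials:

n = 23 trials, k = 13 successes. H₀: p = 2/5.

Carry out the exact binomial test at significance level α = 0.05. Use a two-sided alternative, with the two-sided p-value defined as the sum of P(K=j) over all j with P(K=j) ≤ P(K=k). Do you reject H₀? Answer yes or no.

reject H₀: no

Exact binomial: n=23, k=13, p₀=2/5=0.4000
P(X=j) = C(n,j)·p₀^j·(1−p₀)^(n−j); p = Σ P(X=j) over j with P(X=j) ≤ P(X=13)
p-value (two-sided) = 0.13531
At α=0.05: p ≥ α → fail to reject H₀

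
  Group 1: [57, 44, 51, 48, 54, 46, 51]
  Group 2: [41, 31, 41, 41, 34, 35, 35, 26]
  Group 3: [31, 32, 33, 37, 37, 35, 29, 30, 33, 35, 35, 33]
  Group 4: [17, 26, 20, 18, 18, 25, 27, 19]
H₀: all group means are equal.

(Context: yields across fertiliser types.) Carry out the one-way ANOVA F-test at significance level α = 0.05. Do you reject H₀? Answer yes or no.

Group means [50.14, 35.50, 33.33, 21.25], grand mean 34.429
SSB = Σnᵢ(x̄ᵢ−x̄)² = 3141.548; SSW = ΣΣ(x−x̄ᵢ)² = 515.024
MSB = 3141.548/3 = 1047.1825; MSW = 515.024/31 = 16.6137
F = MSB/MSW = 63.0314
df = (3, 31)
p-value (upper-tail) = 0.00000
At α=0.05: p < α → reject H₀

reject H₀: yes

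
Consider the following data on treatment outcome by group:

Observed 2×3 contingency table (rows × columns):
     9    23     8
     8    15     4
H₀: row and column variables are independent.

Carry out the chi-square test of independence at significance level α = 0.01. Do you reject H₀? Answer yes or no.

reject H₀: no

Row totals [40, 27], col totals [17, 38, 12], n=67
χ² = (9−10.15)²/10.15 + (23−22.69)²/22.69 + (8−7.16)²/7.16 + (8−6.85)²/6.85 + (15−15.31)²/15.31 + (4−4.84)²/4.84 = 0.5757
df = 2
p-value (upper-tail) = 0.74989
At α=0.01: p ≥ α → fail to reject H₀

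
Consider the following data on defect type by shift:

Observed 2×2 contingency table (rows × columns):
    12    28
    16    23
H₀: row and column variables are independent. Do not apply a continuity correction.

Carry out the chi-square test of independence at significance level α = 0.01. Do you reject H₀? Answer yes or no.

Row totals [40, 39], col totals [28, 51], n=79
χ² = (12−14.18)²/14.18 + (28−25.82)²/25.82 + (16−13.82)²/13.82 + (23−25.18)²/25.18 = 1.0491
df = 1
p-value (upper-tail) = 0.30571
At α=0.01: p ≥ α → fail to reject H₀

reject H₀: no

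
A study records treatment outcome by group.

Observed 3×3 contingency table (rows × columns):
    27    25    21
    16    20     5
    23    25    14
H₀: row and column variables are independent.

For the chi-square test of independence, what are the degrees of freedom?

degrees of freedom = 4

df = (r−1)(c−1) = (3−1)·(3−1) = 4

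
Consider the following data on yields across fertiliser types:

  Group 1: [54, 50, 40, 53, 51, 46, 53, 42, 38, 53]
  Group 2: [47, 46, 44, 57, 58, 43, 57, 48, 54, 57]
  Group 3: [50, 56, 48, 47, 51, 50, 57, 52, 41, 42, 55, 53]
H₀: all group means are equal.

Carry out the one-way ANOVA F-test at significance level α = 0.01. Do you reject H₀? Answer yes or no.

Group means [48.00, 51.10, 50.17], grand mean 49.781
SSB = Σnᵢ(x̄ᵢ−x̄)² = 50.902; SSW = ΣΣ(x−x̄ᵢ)² = 938.567
MSB = 50.902/2 = 25.4510; MSW = 938.567/29 = 32.3644
F = MSB/MSW = 0.7864
df = (2, 29)
p-value (upper-tail) = 0.46496
At α=0.01: p ≥ α → fail to reject H₀

reject H₀: no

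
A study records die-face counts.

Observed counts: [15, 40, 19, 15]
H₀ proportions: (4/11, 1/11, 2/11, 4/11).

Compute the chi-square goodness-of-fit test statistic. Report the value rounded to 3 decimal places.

n = 89; E_i = n·p_i = [32.36, 8.09, 16.18, 32.36]
χ² = (15−32.36)²/32.36 + (40−8.09)²/8.09 + (19−16.18)²/16.18 + (15−32.36)²/32.36 = 144.9663
df = 3

test statistic = 144.966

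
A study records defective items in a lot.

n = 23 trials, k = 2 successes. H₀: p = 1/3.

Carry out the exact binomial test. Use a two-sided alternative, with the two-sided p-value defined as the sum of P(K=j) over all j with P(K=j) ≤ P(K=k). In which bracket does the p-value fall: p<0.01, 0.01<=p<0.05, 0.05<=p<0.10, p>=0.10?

Exact binomial: n=23, k=2, p₀=1/3=0.3333
P(X=j) = C(n,j)·p₀^j·(1−p₀)^(n−j); p = Σ P(X=j) over j with P(X=j) ≤ P(X=2)
p-value (two-sided) = 0.01294
→ bracket: 0.01<=p<0.05

p-value bracket: 0.01<=p<0.05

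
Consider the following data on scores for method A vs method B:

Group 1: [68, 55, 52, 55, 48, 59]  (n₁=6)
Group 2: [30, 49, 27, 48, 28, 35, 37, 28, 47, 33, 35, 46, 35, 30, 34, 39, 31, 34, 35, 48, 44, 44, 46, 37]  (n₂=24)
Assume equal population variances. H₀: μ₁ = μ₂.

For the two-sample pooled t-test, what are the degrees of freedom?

degrees of freedom = 28

df = n₁ + n₂ − 2 = 6 + 24 − 2 = 28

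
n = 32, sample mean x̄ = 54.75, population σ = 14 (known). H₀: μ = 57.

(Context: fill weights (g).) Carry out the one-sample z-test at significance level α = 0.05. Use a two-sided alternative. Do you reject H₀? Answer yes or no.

SE = σ/√n = 14/√32 = 2.4749
z = (x̄−μ₀)/SE = (54.75−57)/2.4749 = -0.9091
p-value (two-sided) = 0.36328
At α=0.05: p ≥ α → fail to reject H₀

reject H₀: no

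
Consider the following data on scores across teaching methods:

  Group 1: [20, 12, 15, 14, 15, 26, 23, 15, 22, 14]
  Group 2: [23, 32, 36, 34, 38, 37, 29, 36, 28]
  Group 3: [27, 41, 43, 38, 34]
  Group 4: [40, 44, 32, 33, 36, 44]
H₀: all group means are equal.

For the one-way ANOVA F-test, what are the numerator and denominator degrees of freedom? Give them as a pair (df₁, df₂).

k = 4 groups, N = 30 total
df = (k−1, N−k) = (4−1, 30−4) = (3, 26)

degrees of freedom = [3, 26]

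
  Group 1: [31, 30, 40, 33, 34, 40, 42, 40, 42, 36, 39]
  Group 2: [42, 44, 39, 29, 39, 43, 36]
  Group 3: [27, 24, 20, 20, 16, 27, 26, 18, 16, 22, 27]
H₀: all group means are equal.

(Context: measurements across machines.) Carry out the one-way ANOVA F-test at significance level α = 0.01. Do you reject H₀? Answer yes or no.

Group means [37.00, 38.86, 22.09], grand mean 31.793
SSB = Σnᵢ(x̄ᵢ−x̄)² = 1682.992; SSW = ΣΣ(x−x̄ᵢ)² = 541.766
MSB = 1682.992/2 = 841.4962; MSW = 541.766/26 = 20.8372
F = MSB/MSW = 40.3844
df = (2, 26)
p-value (upper-tail) = 0.00000
At α=0.01: p < α → reject H₀

reject H₀: yes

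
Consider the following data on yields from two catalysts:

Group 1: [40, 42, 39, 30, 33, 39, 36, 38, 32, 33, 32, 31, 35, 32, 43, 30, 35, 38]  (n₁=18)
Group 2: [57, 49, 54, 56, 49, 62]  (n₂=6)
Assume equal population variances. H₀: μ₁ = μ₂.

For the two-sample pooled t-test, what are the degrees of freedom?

degrees of freedom = 22

df = n₁ + n₂ − 2 = 18 + 6 − 2 = 22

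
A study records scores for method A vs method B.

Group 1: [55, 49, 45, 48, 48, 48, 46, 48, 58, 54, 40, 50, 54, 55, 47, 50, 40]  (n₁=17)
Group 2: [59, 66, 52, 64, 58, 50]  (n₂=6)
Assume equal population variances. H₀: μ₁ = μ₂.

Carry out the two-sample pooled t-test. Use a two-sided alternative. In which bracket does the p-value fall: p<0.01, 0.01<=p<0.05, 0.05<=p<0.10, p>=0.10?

x̄₁=49.118, s₁=4.999, n₁=17
x̄₂=58.167, s₂=6.338, n₂=6
s_p² = [16·4.999² + 5·6.338²]/21 = 28.5999
SE = √(s_p²·(1/17+1/6)) = 2.5395
t = (49.118−58.167)/2.5395 = -3.5633
df = 21
p-value (two-sided) = 0.00184
→ bracket: p<0.01

p-value bracket: p<0.01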